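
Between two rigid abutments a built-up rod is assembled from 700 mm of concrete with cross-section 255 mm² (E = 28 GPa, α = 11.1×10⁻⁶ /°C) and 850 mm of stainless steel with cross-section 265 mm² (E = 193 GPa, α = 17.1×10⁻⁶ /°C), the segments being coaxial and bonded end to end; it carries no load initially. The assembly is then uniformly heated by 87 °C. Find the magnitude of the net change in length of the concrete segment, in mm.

|ΔL| ≈ 0.983 mm

Free thermal expansion of the whole bar: Σ αᵢΔT Lᵢ = 11.1×10⁻⁶×87×700 + 17.1×10⁻⁶×87×850 = 1.941 mm.
The rigid supports impose zero overall length change; the single axial force P common to all segments must satisfy P Σ Lᵢ/(AᵢEᵢ) = δ_free.
The series flexibility is Σ Lᵢ/(AᵢEᵢ) = 700/(255×28×10³) + 850/(265×193×10³) = 0.0001147 mm/N.
P = 1.941 / 0.0001147 = 16920 N = 16.92 kN, compressive.
For the concrete segment, free thermal change = 11.1×10⁻⁶×87×700 = 0.676 mm and elastic change from P = 16920×700/(255×28×10³) = 1.659 mm; these oppose, so the net change is 0.983 mm (segment shortens).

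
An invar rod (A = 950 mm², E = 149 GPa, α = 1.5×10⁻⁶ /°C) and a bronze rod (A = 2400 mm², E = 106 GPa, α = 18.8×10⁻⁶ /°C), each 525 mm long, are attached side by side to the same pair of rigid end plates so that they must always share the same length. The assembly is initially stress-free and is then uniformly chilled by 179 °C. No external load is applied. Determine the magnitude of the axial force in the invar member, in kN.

The bronze has the larger α, so on cooling it would change length more than the invar if both were free. The rigid plates force a common final length, so the bronze is put into tension and the invar into compression, with equal and opposite forces P (no external load).
Compatibility of the two members (thermal + elastic change equal): (α₁ − α₂)ΔT = P·[1/(A₁E₁) + 1/(A₂E₂)].
|α₁ − α₂|·ΔT = 17.3×10⁻⁶ × 179 = 0.003097.
1/(A₁E₁) + 1/(A₂E₂) = 1/(950×149×10³) + 1/(2400×106×10³) = 1.1×10⁻⁸ N⁻¹.
P = 0.003097 / 1.1×10⁻⁸ = 281600 N = 281.6 kN.

P ≈ 282 kN (compressive in the invar)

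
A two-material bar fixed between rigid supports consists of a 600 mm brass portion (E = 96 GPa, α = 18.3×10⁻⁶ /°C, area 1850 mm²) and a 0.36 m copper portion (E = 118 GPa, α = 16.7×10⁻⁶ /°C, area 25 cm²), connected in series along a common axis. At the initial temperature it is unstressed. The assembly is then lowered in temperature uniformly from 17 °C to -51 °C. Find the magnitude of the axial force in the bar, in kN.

P ≈ 251 kN (tensile)

Free thermal contraction of the whole bar: Σ αᵢΔT Lᵢ = 18.3×10⁻⁶×68×600 + 16.7×10⁻⁶×68×360 = 1.155 mm.
The walls prevent any net length change, so an axial force P (same in every segment) develops. Compatibility: P · Σ Lᵢ/(AᵢEᵢ) = δ_free.
The series flexibility is Σ Lᵢ/(AᵢEᵢ) = 600/(1850×96×10³) + 360/(2500×118×10³) = 4.599×10⁻⁶ mm/N.
Hence P = δ_free / Σ(L/AE) = 1.155/4.599×10⁻⁶ = 251.3 kN (tensile).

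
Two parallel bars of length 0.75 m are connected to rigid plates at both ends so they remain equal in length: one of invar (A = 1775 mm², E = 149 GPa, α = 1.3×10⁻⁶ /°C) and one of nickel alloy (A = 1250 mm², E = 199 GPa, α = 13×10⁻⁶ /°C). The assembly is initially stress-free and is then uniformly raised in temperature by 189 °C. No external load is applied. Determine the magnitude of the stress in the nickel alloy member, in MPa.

σ ≈ 227 MPa (compressive)

Equilibrium of a rigid end plate with no external load gives equal and opposite internal forces ±P in the two members. Since α_{nickel alloy} > α_{invar}, heating drives the nickel alloy into compression and the invar into tension.
Compatibility of the two members (thermal + elastic change equal): (α₁ − α₂)ΔT = P·[1/(A₁E₁) + 1/(A₂E₂)].
|α₁ − α₂|·ΔT = 11.7×10⁻⁶ × 189 = 0.002211.
1/(A₁E₁) + 1/(A₂E₂) = 1/(1775×149×10³) + 1/(1250×199×10³) = 7.801×10⁻⁹ N⁻¹.
P = 0.002211 / 7.801×10⁻⁹ = 283500 N = 283.5 kN.
σ_{nickel alloy} = P/A₂ = 283500/1250 = 226.8 MPa, compressive.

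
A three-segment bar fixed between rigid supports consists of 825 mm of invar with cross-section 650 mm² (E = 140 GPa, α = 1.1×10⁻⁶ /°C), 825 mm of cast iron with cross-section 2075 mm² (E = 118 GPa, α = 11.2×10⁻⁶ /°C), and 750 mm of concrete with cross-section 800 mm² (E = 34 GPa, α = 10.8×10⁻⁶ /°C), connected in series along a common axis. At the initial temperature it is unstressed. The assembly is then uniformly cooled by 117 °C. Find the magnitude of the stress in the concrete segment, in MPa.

Free thermal contraction of the whole bar: Σ αᵢΔT Lᵢ = 1.1×10⁻⁶×117×825 + 11.2×10⁻⁶×117×825 + 10.8×10⁻⁶×117×750 = 2.135 mm.
The walls prevent any net length change, so an axial force P (same in every segment) develops. Compatibility: P · Σ Lᵢ/(AᵢEᵢ) = δ_free.
The series flexibility is Σ Lᵢ/(AᵢEᵢ) = 825/(650×140×10³) + 825/(2075×118×10³) + 750/(800×34×10³) = 4.001×10⁻⁵ mm/N.
P = 2.135 / 4.001×10⁻⁵ = 53360 N = 53.36 kN, tensile.
σ_{concrete} = P / A = 53360 / 800 = 66.7 MPa.

σ ≈ 66.7 MPa (tensile)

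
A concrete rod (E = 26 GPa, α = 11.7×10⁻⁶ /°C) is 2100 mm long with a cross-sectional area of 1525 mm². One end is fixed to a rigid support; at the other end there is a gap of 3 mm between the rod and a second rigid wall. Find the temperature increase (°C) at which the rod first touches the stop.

ΔT ≈ 122 °C

Contact occurs when the free expansion equals the gap: αΔT L = 3 mm.
ΔT = 3 / (11.7×10⁻⁶ × 2100) = 122.1 °C.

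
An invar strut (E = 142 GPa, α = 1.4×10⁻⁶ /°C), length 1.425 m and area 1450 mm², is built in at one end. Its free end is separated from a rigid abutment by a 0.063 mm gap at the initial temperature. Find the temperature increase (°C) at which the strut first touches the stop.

Contact occurs when the free expansion equals the gap: αΔT L = 0.063 mm.
ΔT = 0.063 / (1.4×10⁻⁶ × 1425) = 31.58 °C.

ΔT ≈ 31.6 °C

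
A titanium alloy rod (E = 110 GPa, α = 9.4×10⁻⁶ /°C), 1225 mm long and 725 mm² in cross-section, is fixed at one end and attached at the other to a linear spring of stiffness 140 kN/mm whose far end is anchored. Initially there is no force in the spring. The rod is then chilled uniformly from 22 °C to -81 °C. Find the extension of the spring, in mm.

If the spring were absent the rod would shorten by αΔT L = 9.4×10⁻⁶ × 103 × 1225 = 1.186 mm.
With a force P in the spring, the elastic change of the rod is PL/(AE) and that of the spring is P/k; compatibility requires their sum to equal δ_free.
So P = δ_free / [L/(AE) + 1/k] = 1.186 / [ 1225/(725×110×10³) + 1/(140×10³) ].
P = 1.186 / 2.25×10⁻⁵ = 52710 N.
Spring extension = P/k = 52710/(140×10³) = 0.3765 mm.

δ ≈ 0.376 mm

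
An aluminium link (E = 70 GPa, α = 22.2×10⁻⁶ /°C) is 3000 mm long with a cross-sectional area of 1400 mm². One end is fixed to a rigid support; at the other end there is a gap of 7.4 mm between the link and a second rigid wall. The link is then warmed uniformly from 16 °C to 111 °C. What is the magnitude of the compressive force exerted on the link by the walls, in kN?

Unrestrained expansion: δ_free = αΔT L = 22.2×10⁻⁶ × 95 × 3000 = 6.327 mm.
Since δ_free = 6.33 mm is less than the 7.4 mm gap, the link never touches the wall. No axial force develops.

P ≈ 0 kN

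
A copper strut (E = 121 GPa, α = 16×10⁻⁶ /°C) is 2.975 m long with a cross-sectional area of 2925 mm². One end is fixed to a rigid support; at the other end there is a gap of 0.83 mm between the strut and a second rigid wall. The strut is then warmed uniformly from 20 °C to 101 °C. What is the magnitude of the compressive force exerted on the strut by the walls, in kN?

P ≈ 360 kN

Unrestrained expansion: δ_free = αΔT L = 16×10⁻⁶ × 81 × 2975 = 3.856 mm.
The gap closes (δ_free > 0.83 mm) and the wall then resists a further 3.856 − 0.83 = 3.026 mm of expansion.
So σ = E(δ_free − g)/L = 121×10³ × 3.026/2975 = 123.1 MPa.
Force on the wall = σA = 123.1 × 2925 mm² = 359.9 kN.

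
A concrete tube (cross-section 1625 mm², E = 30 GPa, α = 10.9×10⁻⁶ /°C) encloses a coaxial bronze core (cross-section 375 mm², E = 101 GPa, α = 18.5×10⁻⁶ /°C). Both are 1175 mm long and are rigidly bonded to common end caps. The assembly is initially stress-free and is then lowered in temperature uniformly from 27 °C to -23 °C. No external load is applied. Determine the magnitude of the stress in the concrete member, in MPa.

Equilibrium of a rigid end plate with no external load gives equal and opposite internal forces ±P in the two members. Since α_{bronze} > α_{concrete}, cooling drives the bronze into tension and the concrete into compression.
Compatibility of the two members (thermal + elastic change equal): (α₁ − α₂)ΔT = P·[1/(A₁E₁) + 1/(A₂E₂)].
|α₁ − α₂|·ΔT = 7.6×10⁻⁶ × 50 = 0.00038.
1/(A₁E₁) + 1/(A₂E₂) = 1/(1625×30×10³) + 1/(375×101×10³) = 4.692×10⁻⁸ N⁻¹.
P = 0.00038 / 4.692×10⁻⁸ = 8100 N = 8.1 kN.
σ_{concrete} = P/A₁ = 8100/1625 = 4.984 MPa, compressive.

σ ≈ 4.98 MPa (compressive)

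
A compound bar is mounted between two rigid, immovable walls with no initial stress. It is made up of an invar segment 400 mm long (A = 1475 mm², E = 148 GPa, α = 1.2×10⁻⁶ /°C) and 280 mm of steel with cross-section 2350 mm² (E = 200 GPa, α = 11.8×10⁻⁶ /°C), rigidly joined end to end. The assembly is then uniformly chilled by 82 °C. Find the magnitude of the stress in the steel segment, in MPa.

σ ≈ 54.4 MPa (tensile)

With the walls removed the bar would change length by δ_free = Σ αᵢΔT Lᵢ = 1.2×10⁻⁶×82×400 + 11.8×10⁻⁶×82×280 = 0.3103 mm.
The walls prevent any net length change, so an axial force P (same in every segment) develops. Compatibility: P · Σ Lᵢ/(AᵢEᵢ) = δ_free.
The series flexibility is Σ Lᵢ/(AᵢEᵢ) = 400/(1475×148×10³) + 280/(2350×200×10³) = 2.428×10⁻⁶ mm/N.
Hence P = δ_free / Σ(L/AE) = 0.3103/2.428×10⁻⁶ = 127.8 kN (tensile).
σ_{steel} = P / A = 127800 / 2350 = 54.38 MPa.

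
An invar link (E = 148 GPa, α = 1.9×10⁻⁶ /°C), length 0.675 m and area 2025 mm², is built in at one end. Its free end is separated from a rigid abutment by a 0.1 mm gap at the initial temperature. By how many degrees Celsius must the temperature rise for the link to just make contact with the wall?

ΔT ≈ 78 °C

The gap closes when αΔT L = 0.1 mm, since the link is still unstressed at that instant.
ΔT = 0.1 / (1.9×10⁻⁶ × 675) = 77.97 °C.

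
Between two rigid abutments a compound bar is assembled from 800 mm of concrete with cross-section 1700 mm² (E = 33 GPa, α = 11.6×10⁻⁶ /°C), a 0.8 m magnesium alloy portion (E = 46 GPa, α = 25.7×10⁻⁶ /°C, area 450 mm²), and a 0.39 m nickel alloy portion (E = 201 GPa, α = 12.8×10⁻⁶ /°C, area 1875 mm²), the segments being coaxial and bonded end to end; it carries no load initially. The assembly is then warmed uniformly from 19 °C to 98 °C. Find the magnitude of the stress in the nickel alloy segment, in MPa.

If the supports were absent, the total length change would be Σ αᵢΔT Lᵢ = 11.6×10⁻⁶×79×800 + 25.7×10⁻⁶×79×800 + 12.8×10⁻⁶×79×390 = 2.752 mm.
Since the ends are fixed, an axial force P builds up, equal in every segment, with P · Σ Lᵢ/(AᵢEᵢ) = δ_free.
Σ Lᵢ/(AᵢEᵢ) = 800/(1700×33×10³) + 800/(450×46×10³) + 390/(1875×201×10³) = 5.394×10⁻⁵ mm/N.
P = 2.752 / 5.394×10⁻⁵ = 51010 N = 51.01 kN, compressive.
σ_{nickel alloy} = P / A = 51010 / 1875 = 27.21 MPa.

σ ≈ 27.2 MPa (compressive)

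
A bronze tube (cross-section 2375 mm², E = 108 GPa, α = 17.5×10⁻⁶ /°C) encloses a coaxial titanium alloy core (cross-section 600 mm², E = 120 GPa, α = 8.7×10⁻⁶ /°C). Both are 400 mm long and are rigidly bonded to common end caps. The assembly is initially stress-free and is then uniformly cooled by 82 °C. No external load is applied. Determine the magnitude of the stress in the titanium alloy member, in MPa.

σ ≈ 67.6 MPa (compressive)

Both members must finish at the same length. With the larger α, the bronze tends to over-contract; the plates restrain it, putting the bronze in tension and the titanium alloy in compression. With no external load the two internal forces are equal and opposite, magnitude P.
Compatibility of the two members (thermal + elastic change equal): (α₁ − α₂)ΔT = P·[1/(A₁E₁) + 1/(A₂E₂)].
|α₁ − α₂|·ΔT = 8.8×10⁻⁶ × 82 = 0.0007216.
1/(A₁E₁) + 1/(A₂E₂) = 1/(2375×108×10³) + 1/(600×120×10³) = 1.779×10⁻⁸ N⁻¹.
P = 0.0007216 / 1.779×10⁻⁸ = 40570 N = 40.57 kN.
σ_{titanium alloy} = P/A₂ = 40570/600 = 67.61 MPa, compressive.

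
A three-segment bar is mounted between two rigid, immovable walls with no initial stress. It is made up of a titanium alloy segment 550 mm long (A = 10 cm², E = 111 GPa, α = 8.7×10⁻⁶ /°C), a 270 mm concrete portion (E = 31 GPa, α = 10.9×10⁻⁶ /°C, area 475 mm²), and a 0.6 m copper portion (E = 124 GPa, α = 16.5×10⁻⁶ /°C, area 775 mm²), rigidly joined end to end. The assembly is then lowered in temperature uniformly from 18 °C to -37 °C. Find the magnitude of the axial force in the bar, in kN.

If the supports were absent, the total length change would be Σ αᵢΔT Lᵢ = 8.7×10⁻⁶×55×550 + 10.9×10⁻⁶×55×270 + 16.5×10⁻⁶×55×600 = 0.9695 mm.
Since the ends are fixed, an axial force P builds up, equal in every segment, with P · Σ Lᵢ/(AᵢEᵢ) = δ_free.
The series flexibility is Σ Lᵢ/(AᵢEᵢ) = 550/(1000×111×10³) + 270/(475×31×10³) + 600/(775×124×10³) = 2.953×10⁻⁵ mm/N.
So P = 0.9695 / 2.953×10⁻⁵ = 32.83 kN, tensile.

P ≈ 32.8 kN (tensile)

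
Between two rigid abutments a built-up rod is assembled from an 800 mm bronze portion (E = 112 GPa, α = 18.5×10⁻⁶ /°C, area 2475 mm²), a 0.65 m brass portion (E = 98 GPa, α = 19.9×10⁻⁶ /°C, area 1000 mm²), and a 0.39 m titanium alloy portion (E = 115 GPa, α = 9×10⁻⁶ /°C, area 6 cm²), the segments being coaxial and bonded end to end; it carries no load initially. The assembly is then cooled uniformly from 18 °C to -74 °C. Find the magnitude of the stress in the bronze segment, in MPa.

σ ≈ 76.6 MPa (tensile)

If the supports were absent, the total length change would be Σ αᵢΔT Lᵢ = 18.5×10⁻⁶×92×800 + 19.9×10⁻⁶×92×650 + 9×10⁻⁶×92×390 = 2.875 mm.
The walls prevent any net length change, so an axial force P (same in every segment) develops. Compatibility: P · Σ Lᵢ/(AᵢEᵢ) = δ_free.
The series flexibility is Σ Lᵢ/(AᵢEᵢ) = 800/(2475×112×10³) + 650/(1000×98×10³) + 390/(600×115×10³) = 1.517×10⁻⁵ mm/N.
So P = 2.875 / 1.517×10⁻⁵ = 189.5 kN, tensile.
σ_{bronze} = P / A = 189500 / 2475 = 76.56 MPa.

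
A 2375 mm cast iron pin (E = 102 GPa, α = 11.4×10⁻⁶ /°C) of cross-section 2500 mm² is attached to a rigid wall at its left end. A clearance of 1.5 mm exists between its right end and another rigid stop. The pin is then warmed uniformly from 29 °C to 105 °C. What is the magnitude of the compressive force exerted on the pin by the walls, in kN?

Unrestrained expansion: δ_free = αΔT L = 11.4×10⁻⁶ × 76 × 2375 = 2.058 mm.
The gap closes (δ_free > 1.5 mm) and the wall then resists a further 2.058 − 1.5 = 0.5577 mm of expansion.
That suppressed elongation corresponds to σ = E·Δ/L = 102×10³ × 0.5577/2375 = 23.95 MPa.
Force on the wall = σA = 23.95 × 2500 mm² = 59.88 kN.

P ≈ 59.9 kN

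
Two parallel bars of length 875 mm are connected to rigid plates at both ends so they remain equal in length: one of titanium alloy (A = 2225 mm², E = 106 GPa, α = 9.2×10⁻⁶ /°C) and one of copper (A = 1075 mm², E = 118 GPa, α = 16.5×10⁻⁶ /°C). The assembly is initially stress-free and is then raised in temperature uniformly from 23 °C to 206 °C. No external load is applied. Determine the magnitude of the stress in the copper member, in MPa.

σ ≈ 103 MPa (compressive)

Both members must finish at the same length. With the larger α, the copper tends to over-expand; the plates restrain it, putting the copper in compression and the titanium alloy in tension. With no external load the two internal forces are equal and opposite, magnitude P.
Compatibility of the two members (thermal + elastic change equal): (α₁ − α₂)ΔT = P·[1/(A₁E₁) + 1/(A₂E₂)].
|α₁ − α₂|·ΔT = 7.3×10⁻⁶ × 183 = 0.001336.
1/(A₁E₁) + 1/(A₂E₂) = 1/(2225×106×10³) + 1/(1075×118×10³) = 1.212×10⁻⁸ N⁻¹.
P = 0.001336 / 1.212×10⁻⁸ = 110200 N = 110.2 kN.
σ_{copper} = P/A₂ = 110200/1075 = 102.5 MPa, compressive.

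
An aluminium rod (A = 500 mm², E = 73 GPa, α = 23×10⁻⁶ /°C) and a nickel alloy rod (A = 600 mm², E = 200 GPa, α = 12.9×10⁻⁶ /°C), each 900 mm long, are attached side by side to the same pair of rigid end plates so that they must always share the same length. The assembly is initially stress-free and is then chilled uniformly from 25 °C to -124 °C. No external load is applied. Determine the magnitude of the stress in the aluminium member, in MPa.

Both members must finish at the same length. With the larger α, the aluminium tends to over-contract; the plates restrain it, putting the aluminium in tension and the nickel alloy in compression. With no external load the two internal forces are equal and opposite, magnitude P.
Setting the final lengths equal and cancelling L: (α₁ − α₂)ΔT = P/(A₁E₁) + P/(A₂E₂).
|α₁ − α₂|·ΔT = 10.1×10⁻⁶ × 149 = 0.001505.
1/(A₁E₁) + 1/(A₂E₂) = 1/(500×73×10³) + 1/(600×200×10³) = 3.573×10⁻⁸ N⁻¹.
P = 0.001505 / 3.573×10⁻⁸ = 42120 N = 42.12 kN.
σ_{aluminium} = P/A₁ = 42120/500 = 84.24 MPa, tensile.

σ ≈ 84.2 MPa (tensile)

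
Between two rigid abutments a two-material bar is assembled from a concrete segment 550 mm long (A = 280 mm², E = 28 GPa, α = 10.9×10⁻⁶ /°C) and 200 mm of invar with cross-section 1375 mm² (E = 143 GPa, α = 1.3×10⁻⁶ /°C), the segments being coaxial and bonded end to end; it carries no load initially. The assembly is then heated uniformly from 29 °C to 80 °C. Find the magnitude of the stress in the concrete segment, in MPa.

Free thermal expansion of the whole bar: Σ αᵢΔT Lᵢ = 10.9×10⁻⁶×51×550 + 1.3×10⁻⁶×51×200 = 0.319 mm.
Since the ends are fixed, an axial force P builds up, equal in every segment, with P · Σ Lᵢ/(AᵢEᵢ) = δ_free.
The series flexibility is Σ Lᵢ/(AᵢEᵢ) = 550/(280×28×10³) + 200/(1375×143×10³) = 7.117×10⁻⁵ mm/N.
P = 0.319 / 7.117×10⁻⁵ = 4482 N = 4.482 kN, compressive.
σ_{concrete} = P / A = 4482 / 280 = 16.01 MPa.

σ ≈ 16 MPa (compressive)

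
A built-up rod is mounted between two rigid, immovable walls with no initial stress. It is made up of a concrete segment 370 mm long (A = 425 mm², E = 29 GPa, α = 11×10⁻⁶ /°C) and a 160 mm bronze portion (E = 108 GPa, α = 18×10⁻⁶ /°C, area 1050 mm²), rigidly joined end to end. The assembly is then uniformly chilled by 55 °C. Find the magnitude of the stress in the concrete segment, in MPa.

With the walls removed the bar would change length by δ_free = Σ αᵢΔT Lᵢ = 11×10⁻⁶×55×370 + 18×10⁻⁶×55×160 = 0.3822 mm.
The rigid supports impose zero overall length change; the single axial force P common to all segments must satisfy P Σ Lᵢ/(AᵢEᵢ) = δ_free.
Σ Lᵢ/(AᵢEᵢ) = 370/(425×29×10³) + 160/(1050×108×10³) = 3.143×10⁻⁵ mm/N.
Hence P = δ_free / Σ(L/AE) = 0.3822/3.143×10⁻⁵ = 12.16 kN (tensile).
σ_{concrete} = P / A = 12160 / 425 = 28.62 MPa.

σ ≈ 28.6 MPa (tensile)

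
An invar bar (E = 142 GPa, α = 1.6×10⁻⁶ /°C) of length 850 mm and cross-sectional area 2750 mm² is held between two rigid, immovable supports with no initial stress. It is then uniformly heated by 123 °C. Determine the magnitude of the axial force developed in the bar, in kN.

The ends cannot move, so σ = EαΔT = 142×10³ × 1.6×10⁻⁶ × 123 = 27.95 MPa.
P = AEαΔT = 2750 × 142×10³ × 1.6×10⁻⁶ × 123 = 76.85 kN (compressive).

P ≈ 76.9 kN (compressive)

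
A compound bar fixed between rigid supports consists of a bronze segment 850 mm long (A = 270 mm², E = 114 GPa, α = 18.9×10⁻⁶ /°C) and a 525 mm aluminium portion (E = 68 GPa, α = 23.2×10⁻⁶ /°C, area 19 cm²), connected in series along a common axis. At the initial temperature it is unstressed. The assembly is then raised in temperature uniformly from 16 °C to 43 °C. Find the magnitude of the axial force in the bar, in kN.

With the walls removed the bar would change length by δ_free = Σ αᵢΔT Lᵢ = 18.9×10⁻⁶×27×850 + 23.2×10⁻⁶×27×525 = 0.7626 mm.
Since the ends are fixed, an axial force P builds up, equal in every segment, with P · Σ Lᵢ/(AᵢEᵢ) = δ_free.
Σ Lᵢ/(AᵢEᵢ) = 850/(270×114×10³) + 525/(1900×68×10³) = 3.168×10⁻⁵ mm/N.
P = 0.7626 / 3.168×10⁻⁵ = 24070 N = 24.07 kN, compressive.

P ≈ 24.1 kN (compressive)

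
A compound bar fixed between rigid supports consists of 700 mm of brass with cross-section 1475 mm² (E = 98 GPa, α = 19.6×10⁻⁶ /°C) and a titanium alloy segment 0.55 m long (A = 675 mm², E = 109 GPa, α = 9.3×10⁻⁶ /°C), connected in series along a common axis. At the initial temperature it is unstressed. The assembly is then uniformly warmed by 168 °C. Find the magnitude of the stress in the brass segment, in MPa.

σ ≈ 174 MPa (compressive)

If the supports were absent, the total length change would be Σ αᵢΔT Lᵢ = 19.6×10⁻⁶×168×700 + 9.3×10⁻⁶×168×550 = 3.164 mm.
The rigid supports impose zero overall length change; the single axial force P common to all segments must satisfy P Σ Lᵢ/(AᵢEᵢ) = δ_free.
Σ Lᵢ/(AᵢEᵢ) = 700/(1475×98×10³) + 550/(675×109×10³) = 1.232×10⁻⁵ mm/N.
So P = 3.164 / 1.232×10⁻⁵ = 256.9 kN, compressive.
σ_{brass} = P / A = 256900 / 1475 = 174.2 MPa.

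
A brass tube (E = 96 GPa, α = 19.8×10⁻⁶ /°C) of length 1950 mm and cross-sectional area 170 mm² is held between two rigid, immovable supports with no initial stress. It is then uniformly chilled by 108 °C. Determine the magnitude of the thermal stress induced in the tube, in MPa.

The supports are rigid, so the total axial strain is zero. The restrained thermal strain is ε = αΔT = 19.8×10⁻⁶ × 108 = 2138.4×10⁻⁶.
Hence σ = E·αΔT = 96×10³ × 2138.4×10⁻⁶ = 205.3 MPa, tensile.

σ ≈ 205 MPa (tensile)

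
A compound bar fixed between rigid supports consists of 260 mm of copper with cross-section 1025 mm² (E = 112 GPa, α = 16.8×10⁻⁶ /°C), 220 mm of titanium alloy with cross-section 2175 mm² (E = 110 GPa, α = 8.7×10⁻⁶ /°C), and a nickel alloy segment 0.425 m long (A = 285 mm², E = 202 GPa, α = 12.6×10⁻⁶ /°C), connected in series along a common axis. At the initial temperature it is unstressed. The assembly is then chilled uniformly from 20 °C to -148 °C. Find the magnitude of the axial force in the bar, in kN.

P ≈ 185 kN (tensile)

With the walls removed the bar would change length by δ_free = Σ αᵢΔT Lᵢ = 16.8×10⁻⁶×168×260 + 8.7×10⁻⁶×168×220 + 12.6×10⁻⁶×168×425 = 1.955 mm.
Since the ends are fixed, an axial force P builds up, equal in every segment, with P · Σ Lᵢ/(AᵢEᵢ) = δ_free.
Σ Lᵢ/(AᵢEᵢ) = 260/(1025×112×10³) + 220/(2175×110×10³) + 425/(285×202×10³) = 1.057×10⁻⁵ mm/N.
So P = 1.955 / 1.057×10⁻⁵ = 185 kN, tensile.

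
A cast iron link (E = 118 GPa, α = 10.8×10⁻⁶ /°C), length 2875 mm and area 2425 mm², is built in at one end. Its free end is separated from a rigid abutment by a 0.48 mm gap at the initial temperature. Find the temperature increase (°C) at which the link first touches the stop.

Contact occurs when the free expansion equals the gap: αΔT L = 0.48 mm.
ΔT = 0.48 / (10.8×10⁻⁶ × 2875) = 15.46 °C.

ΔT ≈ 15.5 °C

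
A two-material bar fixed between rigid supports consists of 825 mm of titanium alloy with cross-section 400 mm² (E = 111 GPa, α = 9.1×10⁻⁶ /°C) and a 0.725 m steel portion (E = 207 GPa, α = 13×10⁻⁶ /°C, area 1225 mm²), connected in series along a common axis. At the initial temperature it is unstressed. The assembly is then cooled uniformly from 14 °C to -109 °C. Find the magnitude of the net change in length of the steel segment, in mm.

|ΔL| ≈ 0.882 mm

If the supports were absent, the total length change would be Σ αᵢΔT Lᵢ = 9.1×10⁻⁶×123×825 + 13×10⁻⁶×123×725 = 2.083 mm.
The rigid supports impose zero overall length change; the single axial force P common to all segments must satisfy P Σ Lᵢ/(AᵢEᵢ) = δ_free.
Σ Lᵢ/(AᵢEᵢ) = 825/(400×111×10³) + 725/(1225×207×10³) = 2.144×10⁻⁵ mm/N.
So P = 2.083 / 2.144×10⁻⁵ = 97.14 kN, tensile.
For the steel segment, free thermal change = 13×10⁻⁶×123×725 = 1.159 mm and elastic change from P = 97140×725/(1225×207×10³) = 0.2777 mm; these oppose, so the net change is 0.882 mm (segment shortens).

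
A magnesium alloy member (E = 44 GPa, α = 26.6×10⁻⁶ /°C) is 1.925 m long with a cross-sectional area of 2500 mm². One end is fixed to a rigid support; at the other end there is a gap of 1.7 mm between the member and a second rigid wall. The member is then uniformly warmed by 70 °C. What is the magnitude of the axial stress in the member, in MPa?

If the wall were absent the member would grow by αΔT L = 26.6×10⁻⁶ × 70 × 1925 = 3.584 mm.
This exceeds the 1.7 mm gap, so the wall pushes back. The portion of expansion that must be recovered elastically is δ_free − gap = 3.584 − 1.7 = 1.884 mm.
That suppressed elongation corresponds to σ = E·Δ/L = 44×10³ × 1.884/1925 = 43.07 MPa.

σ ≈ 43.1 MPa (compressive)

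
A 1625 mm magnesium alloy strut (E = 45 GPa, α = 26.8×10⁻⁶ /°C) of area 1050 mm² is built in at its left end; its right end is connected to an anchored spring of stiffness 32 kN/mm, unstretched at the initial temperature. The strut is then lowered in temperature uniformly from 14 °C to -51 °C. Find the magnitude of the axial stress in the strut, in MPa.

If the spring were absent the strut would shorten by αΔT L = 26.8×10⁻⁶ × 65 × 1625 = 2.831 mm.
Let P be the tensile force in the spring. The strut extends elastically by PL/(AE) and the spring stretches by P/k; together these equal δ_free.
P [ L/(AE) + 1/k ] = δ_free → P [ 1625/(1050×45×10³) + 1/(32×10³) ] = 2.831.
P = 2.831 / 6.564×10⁻⁵ = 43120 N.
σ = P/A = 43120/1050 = 41.07 MPa.

σ ≈ 41.1 MPa (tensile)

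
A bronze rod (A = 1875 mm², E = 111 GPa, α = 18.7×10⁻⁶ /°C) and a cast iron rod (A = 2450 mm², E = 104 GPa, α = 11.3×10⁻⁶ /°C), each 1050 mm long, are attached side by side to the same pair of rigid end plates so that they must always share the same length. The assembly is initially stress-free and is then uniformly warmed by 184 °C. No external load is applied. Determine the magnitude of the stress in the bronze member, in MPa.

The bronze has the larger α, so on heating it would change length more than the cast iron if both were free. The rigid plates force a common final length, so the bronze is put into compression and the cast iron into tension, with equal and opposite forces P (no external load).
Compatibility of the two members (thermal + elastic change equal): (α₁ − α₂)ΔT = P·[1/(A₁E₁) + 1/(A₂E₂)].
|α₁ − α₂|·ΔT = 7.4×10⁻⁶ × 184 = 0.001362.
1/(A₁E₁) + 1/(A₂E₂) = 1/(1875×111×10³) + 1/(2450×104×10³) = 8.729×10⁻⁹ N⁻¹.
So P = 0.001362 / 8.729×10⁻⁹ = 156 kN.
σ_{bronze} = P/A₁ = 156000/1875 = 83.19 MPa, compressive.

σ ≈ 83.2 MPa (compressive)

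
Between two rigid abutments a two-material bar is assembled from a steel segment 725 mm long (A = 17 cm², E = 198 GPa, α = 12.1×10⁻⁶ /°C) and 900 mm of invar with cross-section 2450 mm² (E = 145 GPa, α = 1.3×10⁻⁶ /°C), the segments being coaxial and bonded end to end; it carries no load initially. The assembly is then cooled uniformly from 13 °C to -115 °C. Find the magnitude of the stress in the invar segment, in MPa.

σ ≈ 111 MPa (tensile)

With the walls removed the bar would change length by δ_free = Σ αᵢΔT Lᵢ = 12.1×10⁻⁶×128×725 + 1.3×10⁻⁶×128×900 = 1.273 mm.
The walls prevent any net length change, so an axial force P (same in every segment) develops. Compatibility: P · Σ Lᵢ/(AᵢEᵢ) = δ_free.
The series flexibility is Σ Lᵢ/(AᵢEᵢ) = 725/(1700×198×10³) + 900/(2450×145×10³) = 4.687×10⁻⁶ mm/N.
Hence P = δ_free / Σ(L/AE) = 1.273/4.687×10⁻⁶ = 271.5 kN (tensile).
σ_{invar} = P / A = 271500 / 2450 = 110.8 MPa.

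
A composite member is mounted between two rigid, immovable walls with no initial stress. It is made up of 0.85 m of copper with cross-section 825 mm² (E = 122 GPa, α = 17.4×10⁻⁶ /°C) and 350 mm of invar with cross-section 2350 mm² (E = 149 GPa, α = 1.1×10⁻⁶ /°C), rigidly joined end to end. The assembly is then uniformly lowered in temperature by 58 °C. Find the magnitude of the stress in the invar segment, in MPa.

σ ≈ 39.7 MPa (tensile)

Free thermal contraction of the whole bar: Σ αᵢΔT Lᵢ = 17.4×10⁻⁶×58×850 + 1.1×10⁻⁶×58×350 = 0.8801 mm.
Since the ends are fixed, an axial force P builds up, equal in every segment, with P · Σ Lᵢ/(AᵢEᵢ) = δ_free.
Σ Lᵢ/(AᵢEᵢ) = 850/(825×122×10³) + 350/(2350×149×10³) = 9.445×10⁻⁶ mm/N.
P = 0.8801 / 9.445×10⁻⁶ = 93190 N = 93.19 kN, tensile.
σ_{invar} = P / A = 93190 / 2350 = 39.66 MPa.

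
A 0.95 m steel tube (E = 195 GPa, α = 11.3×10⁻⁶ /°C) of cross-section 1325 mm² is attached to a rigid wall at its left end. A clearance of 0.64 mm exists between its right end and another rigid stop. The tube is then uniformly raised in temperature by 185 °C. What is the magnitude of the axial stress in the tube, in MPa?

σ ≈ 276 MPa (compressive)

If the wall were absent the tube would grow by αΔT L = 11.3×10⁻⁶ × 185 × 950 = 1.986 mm.
After closing the 0.64 mm clearance, 1.986 − 0.64 = 1.346 mm of expansion remains to be suppressed by the wall.
Compatibility: PL/(AE) = 1.346 mm, so σ = P/A = E × (1.346/950) = 276.3 MPa.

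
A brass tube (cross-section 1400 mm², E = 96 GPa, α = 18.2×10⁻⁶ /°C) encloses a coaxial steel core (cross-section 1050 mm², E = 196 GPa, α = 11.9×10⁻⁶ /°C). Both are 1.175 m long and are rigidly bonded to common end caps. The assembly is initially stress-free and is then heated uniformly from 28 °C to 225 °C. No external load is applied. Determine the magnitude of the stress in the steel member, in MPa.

σ ≈ 96.1 MPa (tensile)

The brass has the larger α, so on heating it would change length more than the steel if both were free. The rigid plates force a common final length, so the brass is put into compression and the steel into tension, with equal and opposite forces P (no external load).
Compatibility of the two members (thermal + elastic change equal): (α₁ − α₂)ΔT = P·[1/(A₁E₁) + 1/(A₂E₂)].
|α₁ − α₂|·ΔT = 6.3×10⁻⁶ × 197 = 0.001241.
1/(A₁E₁) + 1/(A₂E₂) = 1/(1400×96×10³) + 1/(1050×196×10³) = 1.23×10⁻⁸ N⁻¹.
P = 0.001241 / 1.23×10⁻⁸ = 100900 N = 100.9 kN.
σ_{steel} = P/A₂ = 100900/1050 = 96.1 MPa, tensile.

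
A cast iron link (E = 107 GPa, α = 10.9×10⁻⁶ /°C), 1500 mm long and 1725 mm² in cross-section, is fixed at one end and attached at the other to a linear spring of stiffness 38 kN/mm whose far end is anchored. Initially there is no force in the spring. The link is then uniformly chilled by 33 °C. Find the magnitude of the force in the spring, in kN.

If the spring were absent the link would shorten by αΔT L = 10.9×10⁻⁶ × 33 × 1500 = 0.5395 mm.
With a force P in the spring, the elastic change of the link is PL/(AE) and that of the spring is P/k; compatibility requires their sum to equal δ_free.
So P = δ_free / [L/(AE) + 1/k] = 0.5395 / [ 1500/(1725×107×10³) + 1/(38×10³) ].
P = 0.5395 / 3.444×10⁻⁵ = 15670 N.

P ≈ 15.7 kN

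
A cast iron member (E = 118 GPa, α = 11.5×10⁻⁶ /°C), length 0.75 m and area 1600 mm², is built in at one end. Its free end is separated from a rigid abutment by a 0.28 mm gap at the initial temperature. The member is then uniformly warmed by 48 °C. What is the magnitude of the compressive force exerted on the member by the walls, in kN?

Unrestrained expansion: δ_free = αΔT L = 11.5×10⁻⁶ × 48 × 750 = 0.414 mm.
After closing the 0.28 mm clearance, 0.414 − 0.28 = 0.134 mm of expansion remains to be suppressed by the wall.
Compatibility: PL/(AE) = 0.134 mm, so σ = P/A = E × (0.134/750) = 21.08 MPa.
P = σA = 21.08 × 1600 = 33.73 kN.

P ≈ 33.7 kN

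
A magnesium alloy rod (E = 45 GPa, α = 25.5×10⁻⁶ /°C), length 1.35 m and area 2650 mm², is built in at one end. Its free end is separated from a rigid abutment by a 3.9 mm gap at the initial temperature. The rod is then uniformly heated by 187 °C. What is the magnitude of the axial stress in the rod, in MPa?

σ ≈ 84.6 MPa (compressive)

Unrestrained expansion: δ_free = αΔT L = 25.5×10⁻⁶ × 187 × 1350 = 6.437 mm.
The gap closes (δ_free > 3.9 mm) and the wall then resists a further 6.437 − 3.9 = 2.537 mm of expansion.
That suppressed elongation corresponds to σ = E·Δ/L = 45×10³ × 2.537/1350 = 84.58 MPa.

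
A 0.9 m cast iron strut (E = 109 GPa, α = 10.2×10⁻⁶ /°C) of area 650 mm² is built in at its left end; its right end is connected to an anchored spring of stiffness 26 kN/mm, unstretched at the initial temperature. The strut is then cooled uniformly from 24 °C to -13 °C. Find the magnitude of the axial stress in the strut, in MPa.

If the spring were absent the strut would shorten by αΔT L = 10.2×10⁻⁶ × 37 × 900 = 0.3397 mm.
With a force P in the spring, the elastic change of the strut is PL/(AE) and that of the spring is P/k; compatibility requires their sum to equal δ_free.
P [ L/(AE) + 1/k ] = δ_free → P [ 900/(650×109×10³) + 1/(26×10³) ] = 0.3397.
P = 0.3397 / 5.116×10⁻⁵ = 6639 N.
σ = P/A = 6639/650 = 10.21 MPa.

σ ≈ 10.2 MPa (tensile)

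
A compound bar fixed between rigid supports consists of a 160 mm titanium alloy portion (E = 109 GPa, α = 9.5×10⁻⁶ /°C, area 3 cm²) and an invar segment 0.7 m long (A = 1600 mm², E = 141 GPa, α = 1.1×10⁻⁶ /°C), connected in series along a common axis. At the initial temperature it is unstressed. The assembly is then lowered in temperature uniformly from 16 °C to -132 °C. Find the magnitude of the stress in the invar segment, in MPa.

σ ≈ 26.5 MPa (tensile)

With the walls removed the bar would change length by δ_free = Σ αᵢΔT Lᵢ = 9.5×10⁻⁶×148×160 + 1.1×10⁻⁶×148×700 = 0.3389 mm.
The rigid supports impose zero overall length change; the single axial force P common to all segments must satisfy P Σ Lᵢ/(AᵢEᵢ) = δ_free.
Σ Lᵢ/(AᵢEᵢ) = 160/(300×109×10³) + 700/(1600×141×10³) = 7.996×10⁻⁶ mm/N.
So P = 0.3389 / 7.996×10⁻⁶ = 42.39 kN, tensile.
σ_{invar} = P / A = 42390 / 1600 = 26.49 MPa.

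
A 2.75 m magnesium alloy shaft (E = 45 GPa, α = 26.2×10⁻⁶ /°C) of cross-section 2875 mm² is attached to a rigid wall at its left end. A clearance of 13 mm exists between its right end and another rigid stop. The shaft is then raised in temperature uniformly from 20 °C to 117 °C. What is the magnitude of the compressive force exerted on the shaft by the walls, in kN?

P ≈ 0 kN

If the wall were absent the shaft would grow by αΔT L = 26.2×10⁻⁶ × 97 × 2750 = 6.989 mm.
This is smaller than the 13 mm clearance, so the shaft expands freely without reaching the stop — the stress is zero.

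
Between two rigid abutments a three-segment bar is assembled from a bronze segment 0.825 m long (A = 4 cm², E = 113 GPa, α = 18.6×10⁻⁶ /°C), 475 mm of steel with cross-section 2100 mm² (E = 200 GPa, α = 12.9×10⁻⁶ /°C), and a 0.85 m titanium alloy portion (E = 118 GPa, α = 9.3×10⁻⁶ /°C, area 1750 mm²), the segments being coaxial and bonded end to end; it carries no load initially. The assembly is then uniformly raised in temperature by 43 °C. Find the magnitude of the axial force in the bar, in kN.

Free thermal expansion of the whole bar: Σ αᵢΔT Lᵢ = 18.6×10⁻⁶×43×825 + 12.9×10⁻⁶×43×475 + 9.3×10⁻⁶×43×850 = 1.263 mm.
The walls prevent any net length change, so an axial force P (same in every segment) develops. Compatibility: P · Σ Lᵢ/(AᵢEᵢ) = δ_free.
The series flexibility is Σ Lᵢ/(AᵢEᵢ) = 825/(400×113×10³) + 475/(2100×200×10³) + 850/(1750×118×10³) = 2.35×10⁻⁵ mm/N.
P = 1.263 / 2.35×10⁻⁵ = 53760 N = 53.76 kN, compressive.

P ≈ 53.8 kN (compressive)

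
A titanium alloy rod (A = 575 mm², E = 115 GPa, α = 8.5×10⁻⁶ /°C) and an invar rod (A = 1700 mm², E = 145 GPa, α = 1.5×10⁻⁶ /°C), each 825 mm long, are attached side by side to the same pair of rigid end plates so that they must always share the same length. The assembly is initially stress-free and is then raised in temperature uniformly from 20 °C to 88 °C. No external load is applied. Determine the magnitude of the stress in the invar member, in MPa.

The titanium alloy has the larger α, so on heating it would change length more than the invar if both were free. The rigid plates force a common final length, so the titanium alloy is put into compression and the invar into tension, with equal and opposite forces P (no external load).
Compatibility of the two members (thermal + elastic change equal): (α₁ − α₂)ΔT = P·[1/(A₁E₁) + 1/(A₂E₂)].
|α₁ − α₂|·ΔT = 7×10⁻⁶ × 68 = 0.000476.
1/(A₁E₁) + 1/(A₂E₂) = 1/(575×115×10³) + 1/(1700×145×10³) = 1.918×10⁻⁸ N⁻¹.
So P = 0.000476 / 1.918×10⁻⁸ = 24.82 kN.
σ_{invar} = P/A₂ = 24820/1700 = 14.6 MPa, tensile.

σ ≈ 14.6 MPa (tensile)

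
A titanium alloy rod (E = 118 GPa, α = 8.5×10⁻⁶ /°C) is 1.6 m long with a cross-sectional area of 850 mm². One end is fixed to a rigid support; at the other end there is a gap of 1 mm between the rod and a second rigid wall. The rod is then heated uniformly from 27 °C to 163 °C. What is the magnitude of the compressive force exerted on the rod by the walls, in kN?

P ≈ 53.3 kN

If the wall were absent the rod would grow by αΔT L = 8.5×10⁻⁶ × 136 × 1600 = 1.85 mm.
After closing the 1 mm clearance, 1.85 − 1 = 0.8496 mm of expansion remains to be suppressed by the wall.
So σ = E(δ_free − g)/L = 118×10³ × 0.8496/1600 = 62.66 MPa.
P = σA = 62.66 × 850 = 53.26 kN.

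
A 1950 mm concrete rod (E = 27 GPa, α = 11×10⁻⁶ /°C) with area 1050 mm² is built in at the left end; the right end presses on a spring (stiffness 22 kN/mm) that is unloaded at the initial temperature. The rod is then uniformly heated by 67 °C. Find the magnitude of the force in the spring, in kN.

P ≈ 12.6 kN

The unrestrained thermal change is αΔT L = 11×10⁻⁶ × 67 × 1950 = 1.437 mm.
With a force P in the spring, the elastic change of the rod is PL/(AE) and that of the spring is P/k; compatibility requires their sum to equal δ_free.
P [ L/(AE) + 1/k ] = δ_free → P [ 1950/(1050×27×10³) + 1/(22×10³) ] = 1.437.
P = 1.437 / 0.0001142 = 12580 N.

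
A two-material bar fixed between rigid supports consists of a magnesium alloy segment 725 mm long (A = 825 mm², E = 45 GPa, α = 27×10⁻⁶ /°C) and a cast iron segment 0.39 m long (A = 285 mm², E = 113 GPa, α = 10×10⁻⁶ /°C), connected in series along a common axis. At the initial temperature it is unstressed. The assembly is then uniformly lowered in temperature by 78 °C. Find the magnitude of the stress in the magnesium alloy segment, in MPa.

σ ≈ 70.2 MPa (tensile)

With the walls removed the bar would change length by δ_free = Σ αᵢΔT Lᵢ = 27×10⁻⁶×78×725 + 10×10⁻⁶×78×390 = 1.831 mm.
Since the ends are fixed, an axial force P builds up, equal in every segment, with P · Σ Lᵢ/(AᵢEᵢ) = δ_free.
The series flexibility is Σ Lᵢ/(AᵢEᵢ) = 725/(825×45×10³) + 390/(285×113×10³) = 3.164×10⁻⁵ mm/N.
Hence P = δ_free / Σ(L/AE) = 1.831/3.164×10⁻⁵ = 57.87 kN (tensile).
σ_{magnesium alloy} = P / A = 57870 / 825 = 70.15 MPa.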